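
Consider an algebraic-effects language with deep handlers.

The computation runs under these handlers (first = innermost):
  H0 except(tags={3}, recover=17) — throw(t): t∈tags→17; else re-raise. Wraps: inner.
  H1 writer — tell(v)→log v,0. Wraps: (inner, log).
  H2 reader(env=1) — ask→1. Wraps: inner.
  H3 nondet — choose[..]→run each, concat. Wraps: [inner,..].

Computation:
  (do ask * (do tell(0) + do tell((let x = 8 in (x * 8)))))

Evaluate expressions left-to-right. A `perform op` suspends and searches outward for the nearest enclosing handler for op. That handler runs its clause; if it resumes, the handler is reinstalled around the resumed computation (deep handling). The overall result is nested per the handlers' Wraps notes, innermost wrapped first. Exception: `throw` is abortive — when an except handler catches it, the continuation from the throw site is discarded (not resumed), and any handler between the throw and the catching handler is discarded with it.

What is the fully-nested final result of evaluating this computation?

Step-by-step:
ask @ H2 ⇒ 1
tell(0) @ H1 ⇒ log+=0
tell(64) @ H1 ⇒ log+=64
H0 returns 0
H1 returns (0, (0, 64))
H2 returns (0, (0, 64))
H3 returns [(0, (0, 64))]
= [(0, (0, 64))]

Answer: [(0, (0, 64))]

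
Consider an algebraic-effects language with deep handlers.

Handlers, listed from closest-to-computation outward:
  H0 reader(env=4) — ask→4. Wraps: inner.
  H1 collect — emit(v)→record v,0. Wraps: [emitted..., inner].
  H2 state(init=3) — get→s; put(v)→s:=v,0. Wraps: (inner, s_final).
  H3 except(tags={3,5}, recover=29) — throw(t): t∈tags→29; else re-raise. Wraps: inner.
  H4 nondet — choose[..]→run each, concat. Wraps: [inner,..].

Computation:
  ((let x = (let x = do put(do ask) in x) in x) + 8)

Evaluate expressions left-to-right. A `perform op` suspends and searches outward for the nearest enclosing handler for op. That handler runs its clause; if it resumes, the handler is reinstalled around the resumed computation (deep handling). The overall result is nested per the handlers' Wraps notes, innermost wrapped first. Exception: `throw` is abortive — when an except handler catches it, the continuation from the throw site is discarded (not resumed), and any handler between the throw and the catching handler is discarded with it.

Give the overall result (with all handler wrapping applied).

Answer: [([8], 4)]

Step-by-step:
ask @ H0 ⇒ 4
put(4) @ H2 ⇒ s:=4
H0 returns 8
H1 returns [8]
H2 returns ([8], 4)
H3 returns ([8], 4)
H4 returns [([8], 4)]
= [([8], 4)]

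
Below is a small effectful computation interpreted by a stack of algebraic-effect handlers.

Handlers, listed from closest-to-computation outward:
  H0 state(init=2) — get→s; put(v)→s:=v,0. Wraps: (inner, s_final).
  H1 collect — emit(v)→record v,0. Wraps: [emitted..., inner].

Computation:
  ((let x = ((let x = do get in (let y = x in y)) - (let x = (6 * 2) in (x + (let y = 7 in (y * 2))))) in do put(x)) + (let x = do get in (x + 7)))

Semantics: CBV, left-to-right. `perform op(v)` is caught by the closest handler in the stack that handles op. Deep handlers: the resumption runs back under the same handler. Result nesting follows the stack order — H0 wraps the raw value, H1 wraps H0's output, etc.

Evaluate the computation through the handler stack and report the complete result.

Evaluation trace:
get @ H0 ⇒ 2
put(-24) @ H0 ⇒ s:=-24
get @ H0 ⇒ -24
H0 returns (-17, -24)
H1 returns [(-17, -24)]
= [(-17, -24)]

Answer: [(-17, -24)]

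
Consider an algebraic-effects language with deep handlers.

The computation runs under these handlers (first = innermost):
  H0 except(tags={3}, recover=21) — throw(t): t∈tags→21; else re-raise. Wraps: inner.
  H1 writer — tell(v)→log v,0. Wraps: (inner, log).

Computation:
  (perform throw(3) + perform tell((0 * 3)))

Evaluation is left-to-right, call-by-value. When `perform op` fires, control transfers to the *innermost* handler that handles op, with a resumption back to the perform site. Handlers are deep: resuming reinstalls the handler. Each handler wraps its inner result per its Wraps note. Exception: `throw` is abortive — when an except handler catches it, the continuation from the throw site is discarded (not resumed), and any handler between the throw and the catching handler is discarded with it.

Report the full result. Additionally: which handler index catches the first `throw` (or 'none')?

Working:
throw(3) @ H0 caught ⇒ 21
H1 returns (21, ())
= (21, ())

Answer: (21, ()) ; first throw caught by: H0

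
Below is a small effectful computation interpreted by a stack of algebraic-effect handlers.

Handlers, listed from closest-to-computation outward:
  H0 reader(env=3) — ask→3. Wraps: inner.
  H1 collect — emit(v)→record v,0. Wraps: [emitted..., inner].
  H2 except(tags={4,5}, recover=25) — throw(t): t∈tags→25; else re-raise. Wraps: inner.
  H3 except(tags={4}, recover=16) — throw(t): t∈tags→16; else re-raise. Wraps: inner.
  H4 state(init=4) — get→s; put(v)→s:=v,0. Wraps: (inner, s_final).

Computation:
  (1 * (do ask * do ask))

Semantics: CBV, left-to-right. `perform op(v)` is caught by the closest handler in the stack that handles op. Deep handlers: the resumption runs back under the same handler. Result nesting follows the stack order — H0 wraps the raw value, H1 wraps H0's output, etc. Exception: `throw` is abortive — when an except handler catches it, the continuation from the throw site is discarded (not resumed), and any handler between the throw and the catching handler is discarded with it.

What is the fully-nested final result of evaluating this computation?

Evaluation trace:
ask @ H0 ⇒ 3
ask @ H0 ⇒ 3
H0 returns 9
H1 returns [9]
H2 returns [9]
H3 returns [9]
H4 returns ([9], 4)
= ([9], 4)

Answer: ([9], 4)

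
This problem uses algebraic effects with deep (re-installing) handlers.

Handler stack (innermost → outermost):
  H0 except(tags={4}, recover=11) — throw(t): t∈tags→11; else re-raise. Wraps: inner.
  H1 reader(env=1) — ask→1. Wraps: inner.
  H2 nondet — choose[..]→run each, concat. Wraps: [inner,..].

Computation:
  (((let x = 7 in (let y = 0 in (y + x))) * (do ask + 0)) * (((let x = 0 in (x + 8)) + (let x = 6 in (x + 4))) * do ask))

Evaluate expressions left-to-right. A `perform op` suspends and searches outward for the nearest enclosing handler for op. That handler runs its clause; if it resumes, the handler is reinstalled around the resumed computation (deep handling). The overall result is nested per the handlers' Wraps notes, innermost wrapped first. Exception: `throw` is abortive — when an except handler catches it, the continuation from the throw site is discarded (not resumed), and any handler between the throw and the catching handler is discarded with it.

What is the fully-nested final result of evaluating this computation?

Step-by-step:
ask @ H1 ⇒ 1
ask @ H1 ⇒ 1
H0 returns 126
H1 returns 126
H2 returns [126]
= [126]

Answer: [126]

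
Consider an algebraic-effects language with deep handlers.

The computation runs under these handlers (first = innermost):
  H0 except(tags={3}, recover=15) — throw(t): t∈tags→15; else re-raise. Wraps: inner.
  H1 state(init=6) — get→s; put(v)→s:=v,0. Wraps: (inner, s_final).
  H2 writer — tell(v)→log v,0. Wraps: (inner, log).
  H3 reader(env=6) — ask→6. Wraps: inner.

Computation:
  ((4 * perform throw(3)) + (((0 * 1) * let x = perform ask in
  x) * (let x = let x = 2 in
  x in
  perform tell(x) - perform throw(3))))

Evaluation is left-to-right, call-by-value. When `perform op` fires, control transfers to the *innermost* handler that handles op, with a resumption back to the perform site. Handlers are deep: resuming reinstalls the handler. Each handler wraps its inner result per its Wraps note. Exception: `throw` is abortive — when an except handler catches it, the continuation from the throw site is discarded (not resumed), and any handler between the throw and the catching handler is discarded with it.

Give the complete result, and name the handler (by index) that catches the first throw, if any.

Answer: ((15, 6), ()) ; first throw caught by: H0

Evaluation trace:
throw(3) @ H0 caught ⇒ 15
H1 returns (15, 6)
H2 returns ((15, 6), ())
H3 returns ((15, 6), ())
= ((15, 6), ())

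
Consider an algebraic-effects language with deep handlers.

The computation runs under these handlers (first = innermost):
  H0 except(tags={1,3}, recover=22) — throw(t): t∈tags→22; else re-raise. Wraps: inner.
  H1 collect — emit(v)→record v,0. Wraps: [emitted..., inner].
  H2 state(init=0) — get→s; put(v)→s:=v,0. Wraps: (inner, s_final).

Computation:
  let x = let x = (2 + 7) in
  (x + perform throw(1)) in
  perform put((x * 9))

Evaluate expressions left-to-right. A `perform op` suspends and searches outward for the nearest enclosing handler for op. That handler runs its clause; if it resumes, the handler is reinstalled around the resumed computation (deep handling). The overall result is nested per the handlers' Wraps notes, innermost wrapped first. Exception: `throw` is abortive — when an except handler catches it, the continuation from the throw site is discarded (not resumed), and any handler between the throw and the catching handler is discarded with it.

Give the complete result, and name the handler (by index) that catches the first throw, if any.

Answer: ([22], 0) ; first throw caught by: H0

Evaluation trace:
throw(1) @ H0 caught ⇒ 22
H1 returns [22]
H2 returns ([22], 0)
= ([22], 0)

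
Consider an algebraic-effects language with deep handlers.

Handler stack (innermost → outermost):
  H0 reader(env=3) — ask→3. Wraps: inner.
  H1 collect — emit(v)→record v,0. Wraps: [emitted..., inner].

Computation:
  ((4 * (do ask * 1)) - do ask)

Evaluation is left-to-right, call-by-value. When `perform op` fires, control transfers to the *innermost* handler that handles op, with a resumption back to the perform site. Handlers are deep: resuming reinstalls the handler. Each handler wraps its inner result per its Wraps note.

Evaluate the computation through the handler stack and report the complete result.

Working:
ask @ H0 ⇒ 3
ask @ H0 ⇒ 3
H0 returns 9
H1 returns [9]
= [9]

Answer: [9]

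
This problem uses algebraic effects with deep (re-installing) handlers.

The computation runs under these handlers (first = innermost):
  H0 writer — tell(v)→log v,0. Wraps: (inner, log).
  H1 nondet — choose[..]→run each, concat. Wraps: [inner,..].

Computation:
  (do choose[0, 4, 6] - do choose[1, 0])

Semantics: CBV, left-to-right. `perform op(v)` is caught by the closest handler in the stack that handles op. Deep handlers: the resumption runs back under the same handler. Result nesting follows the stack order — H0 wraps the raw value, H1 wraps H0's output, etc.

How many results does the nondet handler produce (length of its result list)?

Evaluation trace:
choose[0, 4, 6] @ H1
  branch[0] choose=0:
    choose[1, 0] @ H1
      branch[0] choose=1:
        H0 returns (-1, ())
        H1 returns [(-1, ())]
      branch[1] choose=0:
        H0 returns (0, ())
        H1 returns [(0, ())]
  branch[1] choose=4:
    choose[1, 0] @ H1
      branch[0] choose=1:
        H0 returns (3, ())
        H1 returns [(3, ())]
      branch[1] choose=0:
        H0 returns (4, ())
        H1 returns [(4, ())]
  branch[2] choose=6:
    choose[1, 0] @ H1
      branch[0] choose=1:
        H0 returns (5, ())
        H1 returns [(5, ())]
      branch[1] choose=0:
        H0 returns (6, ())
        H1 returns [(6, ())]
= [(-1, ()), (0, ()), (3, ()), (4, ()), (5, ()), (6, ())]

Answer: 6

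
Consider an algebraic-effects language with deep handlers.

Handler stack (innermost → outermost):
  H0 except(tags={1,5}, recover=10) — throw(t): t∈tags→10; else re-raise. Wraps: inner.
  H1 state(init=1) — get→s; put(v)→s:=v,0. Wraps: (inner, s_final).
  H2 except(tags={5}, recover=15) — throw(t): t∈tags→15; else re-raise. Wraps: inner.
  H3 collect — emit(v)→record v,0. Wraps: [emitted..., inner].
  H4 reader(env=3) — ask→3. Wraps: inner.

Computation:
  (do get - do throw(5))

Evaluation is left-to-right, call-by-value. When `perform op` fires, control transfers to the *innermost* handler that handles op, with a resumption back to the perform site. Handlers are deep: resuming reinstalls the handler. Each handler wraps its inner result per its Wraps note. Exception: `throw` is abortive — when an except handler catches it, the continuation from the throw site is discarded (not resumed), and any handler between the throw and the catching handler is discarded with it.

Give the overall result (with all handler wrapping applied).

Answer: [(10, 1)]

Evaluation trace:
get @ H1 ⇒ 1
throw(5) @ H0 caught ⇒ 10
H1 returns (10, 1)
H2 returns (10, 1)
H3 returns [(10, 1)]
H4 returns [(10, 1)]
= [(10, 1)]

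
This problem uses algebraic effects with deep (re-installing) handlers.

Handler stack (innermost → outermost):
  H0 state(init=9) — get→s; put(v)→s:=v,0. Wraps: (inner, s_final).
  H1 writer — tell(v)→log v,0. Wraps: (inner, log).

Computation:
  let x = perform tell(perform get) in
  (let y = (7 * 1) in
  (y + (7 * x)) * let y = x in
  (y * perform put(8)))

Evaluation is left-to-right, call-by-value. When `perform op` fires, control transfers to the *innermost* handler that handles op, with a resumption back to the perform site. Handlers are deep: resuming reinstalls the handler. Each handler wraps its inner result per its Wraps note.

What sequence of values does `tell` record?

Step-by-step:
get @ H0 ⇒ 9
tell(9) @ H1 ⇒ log+=9
put(8) @ H0 ⇒ s:=8
H0 returns (0, 8)
H1 returns ((0, 8), (9))
= ((0, 8), (9))

Answer: (9)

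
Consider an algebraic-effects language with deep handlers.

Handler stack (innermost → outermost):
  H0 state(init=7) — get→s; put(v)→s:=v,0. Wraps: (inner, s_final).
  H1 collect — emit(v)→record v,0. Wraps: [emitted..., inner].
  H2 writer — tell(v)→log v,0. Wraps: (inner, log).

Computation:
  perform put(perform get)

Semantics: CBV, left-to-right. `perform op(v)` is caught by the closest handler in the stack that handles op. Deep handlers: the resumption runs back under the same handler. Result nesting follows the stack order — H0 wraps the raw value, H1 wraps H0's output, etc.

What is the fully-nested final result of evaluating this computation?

Evaluation trace:
get @ H0 ⇒ 7
put(7) @ H0 ⇒ s:=7
H0 returns (0, 7)
H1 returns [(0, 7)]
H2 returns ([(0, 7)], ())
= ([(0, 7)], ())

Answer: ([(0, 7)], ())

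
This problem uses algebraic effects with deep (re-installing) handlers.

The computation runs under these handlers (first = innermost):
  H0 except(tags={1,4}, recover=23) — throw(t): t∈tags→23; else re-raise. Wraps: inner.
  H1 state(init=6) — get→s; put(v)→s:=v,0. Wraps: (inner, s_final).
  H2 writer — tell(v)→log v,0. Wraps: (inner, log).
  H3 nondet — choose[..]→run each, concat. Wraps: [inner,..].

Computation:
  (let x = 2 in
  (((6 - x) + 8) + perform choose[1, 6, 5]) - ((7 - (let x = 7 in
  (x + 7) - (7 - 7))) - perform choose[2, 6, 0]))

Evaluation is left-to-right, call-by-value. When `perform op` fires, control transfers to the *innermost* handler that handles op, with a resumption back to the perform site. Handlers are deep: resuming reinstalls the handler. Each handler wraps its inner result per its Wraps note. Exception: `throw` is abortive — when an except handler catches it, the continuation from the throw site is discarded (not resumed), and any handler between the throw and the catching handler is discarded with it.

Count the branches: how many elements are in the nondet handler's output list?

Working:
choose[1, 6, 5] @ H3
  branch[0] choose=1:
    choose[2, 6, 0] @ H3
      branch[0] choose=2:
        H0 returns 22
        H1 returns (22, 6)
        H2 returns ((22, 6), ())
        H3 returns [((22, 6), ())]
      branch[1] choose=6:
        H0 returns 26
        H1 returns (26, 6)
        H2 returns ((26, 6), ())
        H3 returns [((26, 6), ())]
      branch[2] choose=0:
        H0 returns 20
        H1 returns (20, 6)
        H2 returns ((20, 6), ())
        H3 returns [((20, 6), ())]
  branch[1] choose=6:
    choose[2, 6, 0] @ H3
      branch[0] choose=2:
        H0 returns 27
        H1 returns (27, 6)
        H2 returns ((27, 6), ())
        H3 returns [((27, 6), ())]
      branch[1] choose=6:
        H0 returns 31
        H1 returns (31, 6)
        H2 returns ((31, 6), ())
        H3 returns [((31, 6), ())]
      branch[2] choose=0:
        H0 returns 25
        H1 returns (25, 6)
        H2 returns ((25, 6), ())
        H3 returns [((25, 6), ())]
  branch[2] choose=5:
    choose[2, 6, 0] @ H3
      branch[0] choose=2:
        H0 returns 26
        H1 returns (26, 6)
        H2 returns ((26, 6), ())
        H3 returns [((26, 6), ())]
      branch[1] choose=6:
        H0 returns 30
        H1 returns (30, 6)
        H2 returns ((30, 6), ())
        H3 returns [((30, 6), ())]
      branch[2] choose=0:
        H0 returns 24
        H1 returns (24, 6)
        H2 returns ((24, 6), ())
        H3 returns [((24, 6), ())]
= [((22, 6), ()), ((26, 6), ()), ((20, 6), ()), ((27, 6), ()), ((31, 6), ()), ((25, 6), ()), ((26, 6), ()), ((30, 6), ()), ((24, 6), ())]

Answer: 9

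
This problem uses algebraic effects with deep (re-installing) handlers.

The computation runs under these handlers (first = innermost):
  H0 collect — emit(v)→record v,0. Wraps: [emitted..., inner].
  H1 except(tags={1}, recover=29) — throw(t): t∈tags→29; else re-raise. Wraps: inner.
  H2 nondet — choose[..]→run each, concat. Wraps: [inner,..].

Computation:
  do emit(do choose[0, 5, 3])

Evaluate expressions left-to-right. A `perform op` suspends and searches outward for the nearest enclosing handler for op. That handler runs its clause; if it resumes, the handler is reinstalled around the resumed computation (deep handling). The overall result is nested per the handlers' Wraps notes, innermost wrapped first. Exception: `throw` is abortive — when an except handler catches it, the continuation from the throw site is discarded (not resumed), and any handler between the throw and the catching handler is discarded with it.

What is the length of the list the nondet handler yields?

Answer: 3

Step-by-step:
choose[0, 5, 3] @ H2
  branch[0] choose=0:
    emit(0) @ H0 ⇒ out+=0
    H0 returns [0, 0]
    H1 returns [0, 0]
    H2 returns [[0, 0]]
  branch[1] choose=5:
    emit(5) @ H0 ⇒ out+=5
    H0 returns [5, 0]
    H1 returns [5, 0]
    H2 returns [[5, 0]]
  branch[2] choose=3:
    emit(3) @ H0 ⇒ out+=3
    H0 returns [3, 0]
    H1 returns [3, 0]
    H2 returns [[3, 0]]
= [[0, 0], [5, 0], [3, 0]]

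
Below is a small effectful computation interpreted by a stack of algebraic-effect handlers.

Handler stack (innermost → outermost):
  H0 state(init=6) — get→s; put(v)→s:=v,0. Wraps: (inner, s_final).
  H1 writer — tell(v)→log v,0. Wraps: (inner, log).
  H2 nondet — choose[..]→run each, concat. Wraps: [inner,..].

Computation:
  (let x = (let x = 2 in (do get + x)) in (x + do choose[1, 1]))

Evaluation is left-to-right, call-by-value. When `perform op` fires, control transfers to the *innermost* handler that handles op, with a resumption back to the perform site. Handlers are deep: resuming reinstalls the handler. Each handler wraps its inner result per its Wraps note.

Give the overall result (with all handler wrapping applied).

Answer: [((9, 6), ()), ((9, 6), ())]

Step-by-step:
get @ H0 ⇒ 6
choose[1, 1] @ H2
  branch[0] choose=1:
    H0 returns (9, 6)
    H1 returns ((9, 6), ())
    H2 returns [((9, 6), ())]
  branch[1] choose=1:
    H0 returns (9, 6)
    H1 returns ((9, 6), ())
    H2 returns [((9, 6), ())]
= [((9, 6), ()), ((9, 6), ())]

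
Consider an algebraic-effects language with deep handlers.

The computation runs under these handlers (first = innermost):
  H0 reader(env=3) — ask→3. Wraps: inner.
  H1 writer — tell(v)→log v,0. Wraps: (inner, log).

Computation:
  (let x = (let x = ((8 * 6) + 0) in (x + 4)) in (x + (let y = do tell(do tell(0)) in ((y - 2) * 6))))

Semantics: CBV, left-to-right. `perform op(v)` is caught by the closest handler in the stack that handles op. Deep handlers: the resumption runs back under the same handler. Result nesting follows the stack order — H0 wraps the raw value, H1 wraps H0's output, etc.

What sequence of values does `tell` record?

Step-by-step:
tell(0) @ H1 ⇒ log+=0
tell(0) @ H1 ⇒ log+=0
H0 returns 40
H1 returns (40, (0, 0))
= (40, (0, 0))

Answer: (0, 0)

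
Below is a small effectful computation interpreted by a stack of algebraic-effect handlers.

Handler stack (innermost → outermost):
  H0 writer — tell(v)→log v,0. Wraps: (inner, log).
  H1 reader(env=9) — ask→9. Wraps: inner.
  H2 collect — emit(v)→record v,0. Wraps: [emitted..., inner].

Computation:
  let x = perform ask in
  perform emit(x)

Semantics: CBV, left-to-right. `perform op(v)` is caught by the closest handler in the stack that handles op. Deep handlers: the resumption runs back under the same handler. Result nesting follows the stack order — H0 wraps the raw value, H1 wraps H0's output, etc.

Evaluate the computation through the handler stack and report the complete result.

Answer: [9, (0, ())]

Step-by-step:
ask @ H1 ⇒ 9
emit(9) @ H2 ⇒ out+=9
H0 returns (0, ())
H1 returns (0, ())
H2 returns [9, (0, ())]
= [9, (0, ())]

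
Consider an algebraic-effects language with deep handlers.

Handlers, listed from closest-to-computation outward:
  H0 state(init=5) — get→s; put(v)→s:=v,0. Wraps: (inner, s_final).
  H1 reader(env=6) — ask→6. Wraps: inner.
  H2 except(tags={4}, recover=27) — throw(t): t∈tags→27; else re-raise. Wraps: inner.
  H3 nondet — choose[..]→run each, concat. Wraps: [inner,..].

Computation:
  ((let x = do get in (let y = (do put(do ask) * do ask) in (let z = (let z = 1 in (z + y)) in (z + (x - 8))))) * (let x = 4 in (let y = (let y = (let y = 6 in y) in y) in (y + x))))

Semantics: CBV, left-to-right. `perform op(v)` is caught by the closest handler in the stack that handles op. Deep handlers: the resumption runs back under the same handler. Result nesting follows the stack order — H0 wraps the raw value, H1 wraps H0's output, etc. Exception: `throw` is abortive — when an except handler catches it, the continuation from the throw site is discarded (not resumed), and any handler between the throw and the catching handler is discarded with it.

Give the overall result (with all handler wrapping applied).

Working:
get @ H0 ⇒ 5
ask @ H1 ⇒ 6
put(6) @ H0 ⇒ s:=6
ask @ H1 ⇒ 6
H0 returns (-20, 6)
H1 returns (-20, 6)
H2 returns (-20, 6)
H3 returns [(-20, 6)]
= [(-20, 6)]

Answer: [(-20, 6)]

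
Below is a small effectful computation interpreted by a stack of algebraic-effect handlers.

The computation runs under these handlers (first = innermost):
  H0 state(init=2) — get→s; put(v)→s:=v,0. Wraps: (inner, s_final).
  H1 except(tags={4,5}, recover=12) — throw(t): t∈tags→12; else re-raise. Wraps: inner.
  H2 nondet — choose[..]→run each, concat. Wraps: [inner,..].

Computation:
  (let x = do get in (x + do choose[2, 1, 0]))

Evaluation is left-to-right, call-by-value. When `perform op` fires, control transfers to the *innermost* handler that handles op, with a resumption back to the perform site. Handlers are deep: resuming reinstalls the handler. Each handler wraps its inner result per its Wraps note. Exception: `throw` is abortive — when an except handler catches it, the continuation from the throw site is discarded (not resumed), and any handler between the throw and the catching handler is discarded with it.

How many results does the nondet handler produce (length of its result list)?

Answer: 3

Evaluation trace:
get @ H0 ⇒ 2
choose[2, 1, 0] @ H2
  branch[0] choose=2:
    H0 returns (4, 2)
    H1 returns (4, 2)
    H2 returns [(4, 2)]
  branch[1] choose=1:
    H0 returns (3, 2)
    H1 returns (3, 2)
    H2 returns [(3, 2)]
  branch[2] choose=0:
    H0 returns (2, 2)
    H1 returns (2, 2)
    H2 returns [(2, 2)]
= [(4, 2), (3, 2), (2, 2)]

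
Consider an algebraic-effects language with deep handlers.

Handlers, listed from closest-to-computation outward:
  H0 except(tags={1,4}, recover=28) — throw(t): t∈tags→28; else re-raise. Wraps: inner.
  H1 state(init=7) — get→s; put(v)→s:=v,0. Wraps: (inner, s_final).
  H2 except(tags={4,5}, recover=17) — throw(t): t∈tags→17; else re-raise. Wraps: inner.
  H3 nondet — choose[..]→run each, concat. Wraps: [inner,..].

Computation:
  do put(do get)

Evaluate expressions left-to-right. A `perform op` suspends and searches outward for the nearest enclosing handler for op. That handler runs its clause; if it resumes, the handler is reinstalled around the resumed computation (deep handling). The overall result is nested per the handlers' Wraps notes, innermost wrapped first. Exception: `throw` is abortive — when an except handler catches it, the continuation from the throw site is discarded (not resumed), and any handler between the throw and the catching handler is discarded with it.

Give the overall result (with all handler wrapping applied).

Answer: [(0, 7)]

Evaluation trace:
get @ H1 ⇒ 7
put(7) @ H1 ⇒ s:=7
H0 returns 0
H1 returns (0, 7)
H2 returns (0, 7)
H3 returns [(0, 7)]
= [(0, 7)]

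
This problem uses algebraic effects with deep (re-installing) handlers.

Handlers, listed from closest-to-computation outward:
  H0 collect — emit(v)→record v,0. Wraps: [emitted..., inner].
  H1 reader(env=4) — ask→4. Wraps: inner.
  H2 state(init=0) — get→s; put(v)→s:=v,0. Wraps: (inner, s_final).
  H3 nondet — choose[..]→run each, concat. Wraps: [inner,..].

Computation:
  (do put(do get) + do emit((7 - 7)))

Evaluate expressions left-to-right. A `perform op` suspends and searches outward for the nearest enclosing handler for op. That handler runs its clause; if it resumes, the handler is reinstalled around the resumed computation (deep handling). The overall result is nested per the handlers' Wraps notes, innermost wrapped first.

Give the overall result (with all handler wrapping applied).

Working:
get @ H2 ⇒ 0
put(0) @ H2 ⇒ s:=0
emit(0) @ H0 ⇒ out+=0
H0 returns [0, 0]
H1 returns [0, 0]
H2 returns ([0, 0], 0)
H3 returns [([0, 0], 0)]
= [([0, 0], 0)]

Answer: [([0, 0], 0)]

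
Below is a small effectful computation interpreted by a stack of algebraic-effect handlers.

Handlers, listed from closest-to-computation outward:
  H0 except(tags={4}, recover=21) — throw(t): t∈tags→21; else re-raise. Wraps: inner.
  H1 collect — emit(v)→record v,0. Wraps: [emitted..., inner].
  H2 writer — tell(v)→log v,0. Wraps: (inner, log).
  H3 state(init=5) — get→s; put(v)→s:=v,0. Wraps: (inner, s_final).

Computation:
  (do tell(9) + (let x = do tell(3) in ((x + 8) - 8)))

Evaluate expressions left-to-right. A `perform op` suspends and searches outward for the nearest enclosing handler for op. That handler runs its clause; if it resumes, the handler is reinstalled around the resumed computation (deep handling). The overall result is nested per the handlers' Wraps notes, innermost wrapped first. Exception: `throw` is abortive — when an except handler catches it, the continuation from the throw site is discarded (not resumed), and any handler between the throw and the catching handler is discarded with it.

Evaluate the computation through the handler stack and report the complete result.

Answer: (([0], (9, 3)), 5)

Working:
tell(9) @ H2 ⇒ log+=9
tell(3) @ H2 ⇒ log+=3
H0 returns 0
H1 returns [0]
H2 returns ([0], (9, 3))
H3 returns (([0], (9, 3)), 5)
= (([0], (9, 3)), 5)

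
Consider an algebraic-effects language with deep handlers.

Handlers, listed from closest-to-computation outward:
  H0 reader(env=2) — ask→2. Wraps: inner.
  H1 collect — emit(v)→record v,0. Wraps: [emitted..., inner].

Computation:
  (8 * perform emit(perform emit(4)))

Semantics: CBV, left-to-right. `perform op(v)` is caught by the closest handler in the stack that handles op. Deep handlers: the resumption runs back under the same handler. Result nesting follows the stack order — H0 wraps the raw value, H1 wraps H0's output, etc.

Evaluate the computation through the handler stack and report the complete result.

Answer: [4, 0, 0]

Working:
emit(4) @ H1 ⇒ out+=4
emit(0) @ H1 ⇒ out+=0
H0 returns 0
H1 returns [4, 0, 0]
= [4, 0, 0]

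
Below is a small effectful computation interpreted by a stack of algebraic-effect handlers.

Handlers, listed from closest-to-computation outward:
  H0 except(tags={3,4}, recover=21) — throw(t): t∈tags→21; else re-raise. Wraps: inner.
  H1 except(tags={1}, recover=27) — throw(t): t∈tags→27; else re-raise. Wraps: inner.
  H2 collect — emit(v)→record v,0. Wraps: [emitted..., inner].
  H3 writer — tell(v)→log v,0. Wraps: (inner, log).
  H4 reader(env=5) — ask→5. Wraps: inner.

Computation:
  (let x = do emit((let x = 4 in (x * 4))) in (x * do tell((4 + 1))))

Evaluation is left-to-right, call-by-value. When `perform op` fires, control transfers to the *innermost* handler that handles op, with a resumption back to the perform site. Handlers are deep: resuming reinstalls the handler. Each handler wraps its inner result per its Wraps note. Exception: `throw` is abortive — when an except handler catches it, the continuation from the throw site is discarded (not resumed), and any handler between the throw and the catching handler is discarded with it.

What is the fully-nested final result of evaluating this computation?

Step-by-step:
emit(16) @ H2 ⇒ out+=16
tell(5) @ H3 ⇒ log+=5
H0 returns 0
H1 returns 0
H2 returns [16, 0]
H3 returns ([16, 0], (5))
H4 returns ([16, 0], (5))
= ([16, 0], (5))

Answer: ([16, 0], (5))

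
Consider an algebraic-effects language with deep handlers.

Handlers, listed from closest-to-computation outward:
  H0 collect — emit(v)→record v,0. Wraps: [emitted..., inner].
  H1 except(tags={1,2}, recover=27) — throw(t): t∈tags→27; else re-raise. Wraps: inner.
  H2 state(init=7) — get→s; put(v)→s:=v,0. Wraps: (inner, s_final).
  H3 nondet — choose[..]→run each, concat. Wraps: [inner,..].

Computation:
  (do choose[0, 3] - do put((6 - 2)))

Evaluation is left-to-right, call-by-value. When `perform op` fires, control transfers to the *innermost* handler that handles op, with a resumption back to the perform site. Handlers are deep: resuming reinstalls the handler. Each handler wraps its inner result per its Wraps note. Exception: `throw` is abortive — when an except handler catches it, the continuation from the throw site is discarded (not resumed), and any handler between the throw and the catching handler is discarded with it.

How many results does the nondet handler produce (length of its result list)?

Answer: 2

Evaluation trace:
choose[0, 3] @ H3
  branch[0] choose=0:
    put(4) @ H2 ⇒ s:=4
    H0 returns [0]
    H1 returns [0]
    H2 returns ([0], 4)
    H3 returns [([0], 4)]
  branch[1] choose=3:
    put(4) @ H2 ⇒ s:=4
    H0 returns [3]
    H1 returns [3]
    H2 returns ([3], 4)
    H3 returns [([3], 4)]
= [([0], 4), ([3], 4)]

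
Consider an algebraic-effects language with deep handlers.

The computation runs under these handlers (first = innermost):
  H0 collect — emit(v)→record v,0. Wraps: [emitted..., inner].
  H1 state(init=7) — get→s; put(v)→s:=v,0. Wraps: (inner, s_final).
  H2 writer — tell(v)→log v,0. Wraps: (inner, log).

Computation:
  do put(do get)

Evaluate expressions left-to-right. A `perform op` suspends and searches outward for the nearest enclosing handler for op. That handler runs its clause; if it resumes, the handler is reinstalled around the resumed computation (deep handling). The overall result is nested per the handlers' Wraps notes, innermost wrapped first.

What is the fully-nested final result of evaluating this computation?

Answer: (([0], 7), ())

Evaluation trace:
get @ H1 ⇒ 7
put(7) @ H1 ⇒ s:=7
H0 returns [0]
H1 returns ([0], 7)
H2 returns (([0], 7), ())
= (([0], 7), ())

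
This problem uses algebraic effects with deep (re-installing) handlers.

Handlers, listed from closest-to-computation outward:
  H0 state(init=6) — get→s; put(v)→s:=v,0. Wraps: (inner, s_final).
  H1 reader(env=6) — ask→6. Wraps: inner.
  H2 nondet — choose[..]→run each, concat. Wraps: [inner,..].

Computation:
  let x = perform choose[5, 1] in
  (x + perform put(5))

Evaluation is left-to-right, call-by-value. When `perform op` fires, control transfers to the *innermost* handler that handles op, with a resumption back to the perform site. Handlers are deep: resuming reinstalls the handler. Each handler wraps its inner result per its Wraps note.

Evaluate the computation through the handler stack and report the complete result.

Answer: [(5, 5), (1, 5)]

Evaluation trace:
choose[5, 1] @ H2
  branch[0] choose=5:
    put(5) @ H0 ⇒ s:=5
    H0 returns (5, 5)
    H1 returns (5, 5)
    H2 returns [(5, 5)]
  branch[1] choose=1:
    put(5) @ H0 ⇒ s:=5
    H0 returns (1, 5)
    H1 returns (1, 5)
    H2 returns [(1, 5)]
= [(5, 5), (1, 5)]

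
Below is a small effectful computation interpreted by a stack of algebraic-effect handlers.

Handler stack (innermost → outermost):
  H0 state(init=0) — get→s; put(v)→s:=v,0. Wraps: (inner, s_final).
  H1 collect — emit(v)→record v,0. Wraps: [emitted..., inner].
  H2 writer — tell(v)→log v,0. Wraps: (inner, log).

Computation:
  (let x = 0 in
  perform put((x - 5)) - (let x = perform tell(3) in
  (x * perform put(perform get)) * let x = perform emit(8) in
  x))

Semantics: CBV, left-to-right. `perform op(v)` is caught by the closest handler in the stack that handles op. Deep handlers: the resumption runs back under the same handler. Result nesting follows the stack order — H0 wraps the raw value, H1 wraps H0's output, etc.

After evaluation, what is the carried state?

Answer: -5

Working:
put(-5) @ H0 ⇒ s:=-5
tell(3) @ H2 ⇒ log+=3
get @ H0 ⇒ -5
put(-5) @ H0 ⇒ s:=-5
emit(8) @ H1 ⇒ out+=8
H0 returns (0, -5)
H1 returns [8, (0, -5)]
H2 returns ([8, (0, -5)], (3))
= ([8, (0, -5)], (3))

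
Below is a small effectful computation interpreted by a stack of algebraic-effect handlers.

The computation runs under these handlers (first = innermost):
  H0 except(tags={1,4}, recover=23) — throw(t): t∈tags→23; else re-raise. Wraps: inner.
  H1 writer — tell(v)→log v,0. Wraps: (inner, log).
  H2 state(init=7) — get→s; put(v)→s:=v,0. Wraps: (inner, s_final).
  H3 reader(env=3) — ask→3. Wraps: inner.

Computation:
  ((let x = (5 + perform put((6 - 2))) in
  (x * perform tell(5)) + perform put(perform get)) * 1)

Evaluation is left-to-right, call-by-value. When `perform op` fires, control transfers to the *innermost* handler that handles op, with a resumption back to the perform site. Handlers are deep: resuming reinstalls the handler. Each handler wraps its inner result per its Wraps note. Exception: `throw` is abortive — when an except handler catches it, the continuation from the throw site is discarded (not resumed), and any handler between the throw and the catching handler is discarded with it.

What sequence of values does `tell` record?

Working:
put(4) @ H2 ⇒ s:=4
tell(5) @ H1 ⇒ log+=5
get @ H2 ⇒ 4
put(4) @ H2 ⇒ s:=4
H0 returns 0
H1 returns (0, (5))
H2 returns ((0, (5)), 4)
H3 returns ((0, (5)), 4)
= ((0, (5)), 4)

Answer: (5)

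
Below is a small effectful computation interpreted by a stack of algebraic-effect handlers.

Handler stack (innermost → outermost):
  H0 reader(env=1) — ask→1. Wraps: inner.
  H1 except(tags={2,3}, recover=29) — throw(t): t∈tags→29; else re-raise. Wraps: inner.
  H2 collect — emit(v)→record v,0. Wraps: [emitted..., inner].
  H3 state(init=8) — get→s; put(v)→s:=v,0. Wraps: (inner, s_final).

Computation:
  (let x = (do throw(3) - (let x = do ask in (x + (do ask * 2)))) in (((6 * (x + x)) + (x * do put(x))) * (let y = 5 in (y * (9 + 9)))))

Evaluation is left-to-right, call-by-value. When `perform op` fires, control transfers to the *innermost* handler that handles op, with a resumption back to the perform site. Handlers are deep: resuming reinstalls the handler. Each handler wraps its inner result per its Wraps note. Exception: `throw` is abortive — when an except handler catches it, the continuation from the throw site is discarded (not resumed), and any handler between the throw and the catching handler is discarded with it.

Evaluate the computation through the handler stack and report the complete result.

Step-by-step:
throw(3) @ H1 caught ⇒ 29
H2 returns [29]
H3 returns ([29], 8)
= ([29], 8)

Answer: ([29], 8)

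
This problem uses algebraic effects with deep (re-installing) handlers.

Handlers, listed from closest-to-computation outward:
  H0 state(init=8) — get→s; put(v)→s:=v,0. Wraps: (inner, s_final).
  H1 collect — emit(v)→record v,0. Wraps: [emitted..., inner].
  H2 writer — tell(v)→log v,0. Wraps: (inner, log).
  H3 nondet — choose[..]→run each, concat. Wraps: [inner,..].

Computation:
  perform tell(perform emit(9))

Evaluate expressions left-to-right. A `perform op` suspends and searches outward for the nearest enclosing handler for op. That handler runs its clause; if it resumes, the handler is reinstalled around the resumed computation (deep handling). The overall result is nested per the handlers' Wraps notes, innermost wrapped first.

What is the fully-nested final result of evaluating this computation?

Step-by-step:
emit(9) @ H1 ⇒ out+=9
tell(0) @ H2 ⇒ log+=0
H0 returns (0, 8)
H1 returns [9, (0, 8)]
H2 returns ([9, (0, 8)], (0))
H3 returns [([9, (0, 8)], (0))]
= [([9, (0, 8)], (0))]

Answer: [([9, (0, 8)], (0))]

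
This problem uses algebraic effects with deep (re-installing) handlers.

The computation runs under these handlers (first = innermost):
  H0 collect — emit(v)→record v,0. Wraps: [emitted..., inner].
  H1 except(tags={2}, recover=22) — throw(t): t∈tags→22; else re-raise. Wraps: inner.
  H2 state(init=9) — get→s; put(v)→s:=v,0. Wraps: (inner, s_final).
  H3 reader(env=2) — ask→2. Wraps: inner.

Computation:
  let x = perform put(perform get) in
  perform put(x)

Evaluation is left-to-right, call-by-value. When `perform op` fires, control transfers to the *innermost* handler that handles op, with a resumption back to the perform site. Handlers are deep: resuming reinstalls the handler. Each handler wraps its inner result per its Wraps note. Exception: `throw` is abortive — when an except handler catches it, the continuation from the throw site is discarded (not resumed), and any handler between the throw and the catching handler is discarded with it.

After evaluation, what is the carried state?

Answer: 0

Working:
get @ H2 ⇒ 9
put(9) @ H2 ⇒ s:=9
put(0) @ H2 ⇒ s:=0
H0 returns [0]
H1 returns [0]
H2 returns ([0], 0)
H3 returns ([0], 0)
= ([0], 0)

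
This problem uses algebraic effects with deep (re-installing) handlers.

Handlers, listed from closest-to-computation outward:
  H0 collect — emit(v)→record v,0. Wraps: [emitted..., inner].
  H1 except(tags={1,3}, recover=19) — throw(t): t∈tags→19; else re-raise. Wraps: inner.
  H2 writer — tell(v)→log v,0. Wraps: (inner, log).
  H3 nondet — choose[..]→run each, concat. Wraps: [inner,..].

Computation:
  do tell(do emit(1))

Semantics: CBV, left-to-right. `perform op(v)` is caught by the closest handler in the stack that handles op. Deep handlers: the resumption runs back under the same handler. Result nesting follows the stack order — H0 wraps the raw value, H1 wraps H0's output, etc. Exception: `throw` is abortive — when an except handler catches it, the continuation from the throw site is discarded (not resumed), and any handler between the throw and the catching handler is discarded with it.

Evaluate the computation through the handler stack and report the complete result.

Evaluation trace:
emit(1) @ H0 ⇒ out+=1
tell(0) @ H2 ⇒ log+=0
H0 returns [1, 0]
H1 returns [1, 0]
H2 returns ([1, 0], (0))
H3 returns [([1, 0], (0))]
= [([1, 0], (0))]

Answer: [([1, 0], (0))]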